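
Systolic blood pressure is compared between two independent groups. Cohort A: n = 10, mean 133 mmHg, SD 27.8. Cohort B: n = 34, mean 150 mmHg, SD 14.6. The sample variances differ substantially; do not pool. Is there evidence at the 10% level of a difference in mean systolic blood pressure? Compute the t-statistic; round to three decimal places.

Let group 1 = cohort A, group 2 = cohort B. H0: μ_1 = μ_2; H1: μ_1 ≠ μ_2 (Welch's two-sample t-test, two-sided).
t = (x̄_1 − x̄_2)/√(s_1²/n_1 + s_2²/n_2) = (133 − 150)/√(27.8²/10 + 14.6²/34) = -1.860
Welch–Satterthwaite df ≈ 10.50
Two-sided p-value ≈ 0.0911
Since p ≈ 0.0911 < α = 0.1, reject H0; the data support H1.

-1.860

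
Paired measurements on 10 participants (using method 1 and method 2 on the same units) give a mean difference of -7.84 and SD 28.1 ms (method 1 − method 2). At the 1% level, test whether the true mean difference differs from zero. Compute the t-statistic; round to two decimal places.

-0.88

H0: μ_d = 0; H1: μ_d ≠ 0 (paired t-test on the differences, two-sided).
t = d̄/(s_d/√n) = -7.84/(28.1/√10) = -0.88
df = n − 1 = 9
Two-sided p-value ≈ 0.4006
Since p ≈ 0.4006 > α = 0.01, fail to reject H0; the data do not provide sufficient evidence against H0.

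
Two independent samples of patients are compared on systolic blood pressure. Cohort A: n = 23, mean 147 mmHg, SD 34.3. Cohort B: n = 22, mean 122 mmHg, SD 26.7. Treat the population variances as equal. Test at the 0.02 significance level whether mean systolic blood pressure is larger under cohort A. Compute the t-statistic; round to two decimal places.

Let group 1 = cohort A, group 2 = cohort B. H0: μ_1 = μ_2; H1: μ_1 > μ_2 (two-sample pooled-variance t-test, right-tailed).
s_p² = [(23−1)·34.3² + (22−1)·26.7²]/(23+22−2) = 950.081
t = (147 − 122)/√[950.081·(1/23 + 1/22)] = 2.72
df = n₁ + n₂ − 2 = 43
p-value = P(T ≥ 2.72) ≈ 0.005
Since p ≈ 0.005 < α = 0.02, reject H0; the evidence is statistically significant.

2.72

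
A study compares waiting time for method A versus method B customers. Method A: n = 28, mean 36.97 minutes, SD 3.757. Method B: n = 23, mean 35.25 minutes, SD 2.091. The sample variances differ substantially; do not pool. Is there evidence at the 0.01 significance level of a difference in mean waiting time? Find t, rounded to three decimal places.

Let group 1 = method A, group 2 = method B. H0: μ_1 = μ_2; H1: μ_1 ≠ μ_2 (Welch's two-sample t-test, two-sided).
t = (x̄_1 − x̄_2)/√(s_1²/n_1 + s_2²/n_2) = (36.97 − 35.25)/√(3.757²/28 + 2.091²/23) = 2.064
Welch–Satterthwaite df ≈ 43.59
Two-sided p-value ≈ 0.0450
Since p ≈ 0.0450 > α = 0.01, fail to reject H0; the data do not provide sufficient evidence against H0.

2.064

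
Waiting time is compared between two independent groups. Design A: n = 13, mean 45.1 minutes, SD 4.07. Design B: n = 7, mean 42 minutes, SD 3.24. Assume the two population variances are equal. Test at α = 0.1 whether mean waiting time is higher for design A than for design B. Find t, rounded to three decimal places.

Let group 1 = design A, group 2 = design B. H0: μ_1 = μ_2; H1: μ_1 > μ_2 (two-sample pooled-variance t-test, right-tailed).
s_p² = [(13−1)·4.07² + (7−1)·3.24²]/(13+7−2) = 14.5425
t = (45.1 − 42)/√[14.5425·(1/13 + 1/7)] = 1.734
df = n₁ + n₂ − 2 = 18
p-value = P(T ≥ 1.734) ≈ 0.0500
Since p ≈ 0.0500 < α = 0.1, reject H0; the evidence is statistically significant.

1.734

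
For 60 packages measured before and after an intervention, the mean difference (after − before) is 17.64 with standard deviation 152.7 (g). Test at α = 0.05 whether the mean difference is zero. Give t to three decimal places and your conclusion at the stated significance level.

H0: μ_d = 0; H1: μ_d ≠ 0 (paired t-test on the differences, two-sided).
t = d̄/(s_d/√n) = 17.64/(152.7/√60) = 0.895
df = n − 1 = 59
Two-sided p-value ≈ 0.375
Since p ≈ 0.375 > α = 0.05, fail to reject H0; the evidence is not statistically significant.

t = 0.895; fail to reject H0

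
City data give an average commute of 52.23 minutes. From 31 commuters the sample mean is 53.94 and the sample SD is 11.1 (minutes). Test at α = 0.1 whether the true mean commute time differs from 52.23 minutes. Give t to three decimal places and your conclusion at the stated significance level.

H0: μ = 52.23; H1: μ ≠ 52.23 (one-sample t-test, two-sided).
t = (x̄ − μ₀)/(s/√n) = (53.94 − 52.23)/(11.1/√31) = 0.858
df = n − 1 = 30
Two-sided p-value ≈ 0.3978
Since p ≈ 0.3978 > α = 0.1, fail to reject H0; the data do not provide sufficient evidence against H0.

t = 0.858; fail to reject H0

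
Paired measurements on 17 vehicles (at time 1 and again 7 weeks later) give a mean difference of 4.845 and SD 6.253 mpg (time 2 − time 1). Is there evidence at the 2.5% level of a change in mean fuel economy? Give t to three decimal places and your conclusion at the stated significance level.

H0: μ_d = 0; H1: μ_d ≠ 0 (paired t-test on the differences, two-sided).
t = d̄/(s_d/√n) = 4.845/(6.253/√17) = 3.195
df = n − 1 = 16
Two-sided p-value ≈ 0.006
Since p ≈ 0.006 < α = 0.025, reject H0; the data support H1.

t = 3.195; reject H0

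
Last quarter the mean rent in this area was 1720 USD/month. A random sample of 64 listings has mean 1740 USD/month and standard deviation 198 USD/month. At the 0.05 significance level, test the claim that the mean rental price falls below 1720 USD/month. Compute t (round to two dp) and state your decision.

t = 0.81; fail to reject H0

H0: μ = 1720; H1: μ < 1720 (one-sample t-test, left-tailed).
t = (x̄ − μ₀)/(s/√n) = (1740 − 1720)/(198/√64) = 0.81
df = n − 1 = 63
p-value = P(T ≤ 0.81) ≈ 0.789
Since p ≈ 0.789 > α = 0.05, fail to reject H0; the data do not provide sufficient evidence against H0.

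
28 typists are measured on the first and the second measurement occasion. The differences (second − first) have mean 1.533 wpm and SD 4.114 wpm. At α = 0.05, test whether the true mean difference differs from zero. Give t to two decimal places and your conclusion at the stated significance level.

t = 1.97; fail to reject H0

H0: μ_d = 0; H1: μ_d ≠ 0 (paired t-test on the differences, two-sided).
t = d̄/(s_d/√n) = 1.533/(4.114/√28) = 1.97
df = n − 1 = 27
Two-sided p-value ≈ 0.0590
Since p ≈ 0.0590 > α = 0.05, fail to reject H0; the data do not provide sufficient evidence against H0.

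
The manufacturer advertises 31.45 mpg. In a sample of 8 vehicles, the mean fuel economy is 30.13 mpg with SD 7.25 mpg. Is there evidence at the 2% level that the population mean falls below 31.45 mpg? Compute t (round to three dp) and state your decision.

H0: μ = 31.45; H1: μ < 31.45 (one-sample t-test, left-tailed).
t = (x̄ − μ₀)/(s/√n) = (30.13 − 31.45)/(7.25/√8) = -0.515
df = n − 1 = 7
p-value = P(T ≤ -0.515) ≈ 0.3112
Since p ≈ 0.3112 > α = 0.02, fail to reject H0; the data do not provide sufficient evidence against H0.

t = -0.515; fail to reject H0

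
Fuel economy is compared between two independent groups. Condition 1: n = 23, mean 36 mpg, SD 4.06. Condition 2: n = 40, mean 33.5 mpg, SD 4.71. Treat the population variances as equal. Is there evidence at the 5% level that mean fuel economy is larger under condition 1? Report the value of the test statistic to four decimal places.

2.1294

Let group 1 = condition 1, group 2 = condition 2. H0: μ_1 = μ_2; H1: μ_1 > μ_2 (two-sample pooled-variance t-test, right-tailed).
s_p² = [(23−1)·4.06² + (40−1)·4.71²]/(23+40−2) = 20.1282
t = (36 − 33.5)/√[20.1282·(1/23 + 1/40)] = 2.1294
df = n₁ + n₂ − 2 = 61
p-value = P(T ≥ 2.1294) ≈ 0.019
Since p ≈ 0.019 < α = 0.05, reject H0; the evidence is statistically significant.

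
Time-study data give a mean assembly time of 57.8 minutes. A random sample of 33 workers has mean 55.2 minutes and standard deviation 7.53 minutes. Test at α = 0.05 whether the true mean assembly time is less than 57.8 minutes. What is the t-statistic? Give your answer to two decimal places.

H0: μ = 57.8; H1: μ < 57.8 (one-sample t-test, left-tailed).
t = (x̄ − μ₀)/(s/√n) = (55.2 − 57.8)/(7.53/√33) = -1.98
df = n − 1 = 32
p-value = P(T ≤ -1.98) ≈ 0.028
Since p ≈ 0.028 < α = 0.05, reject H0; the evidence is statistically significant.

-1.98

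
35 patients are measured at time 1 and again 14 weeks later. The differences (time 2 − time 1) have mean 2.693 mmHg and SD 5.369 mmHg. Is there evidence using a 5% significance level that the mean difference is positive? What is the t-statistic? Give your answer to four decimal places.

H0: μ_d = 0; H1: μ_d > 0 (paired t-test on the differences, right-tailed).
t = d̄/(s_d/√n) = 2.693/(5.369/√35) = 2.9674
df = n − 1 = 34
p-value = P(T ≥ 2.9674) ≈ 0.0027
Since p ≈ 0.0027 < α = 0.05, reject H0; the evidence is statistically significant.

2.9674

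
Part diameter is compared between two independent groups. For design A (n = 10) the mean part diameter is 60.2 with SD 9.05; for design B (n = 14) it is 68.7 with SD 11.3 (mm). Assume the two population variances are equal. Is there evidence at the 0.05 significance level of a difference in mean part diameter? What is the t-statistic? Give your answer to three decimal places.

Let group 1 = design A, group 2 = design B. H0: μ_1 = μ_2; H1: μ_1 ≠ μ_2 (two-sample pooled-variance t-test, two-sided).
s_p² = [(10−1)·9.05² + (14−1)·11.3²]/(10+14−2) = 108.959
t = (60.2 − 68.7)/√[108.959·(1/10 + 1/14)] = -1.967
df = n₁ + n₂ − 2 = 22
Two-sided p-value ≈ 0.0620
Since p ≈ 0.0620 > α = 0.05, fail to reject H0; the data do not provide sufficient evidence against H0.

-1.967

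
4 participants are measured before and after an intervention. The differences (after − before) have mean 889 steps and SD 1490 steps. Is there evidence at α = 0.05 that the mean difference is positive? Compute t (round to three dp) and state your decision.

t = 1.193; fail to reject H0

H0: μ_d = 0; H1: μ_d > 0 (paired t-test on the differences, right-tailed).
t = d̄/(s_d/√n) = 889/(1490/√4) = 1.193
df = n − 1 = 3
p-value = P(T ≥ 1.193) ≈ 0.159
Since p ≈ 0.159 > α = 0.05, fail to reject H0; the evidence is not statistically significant.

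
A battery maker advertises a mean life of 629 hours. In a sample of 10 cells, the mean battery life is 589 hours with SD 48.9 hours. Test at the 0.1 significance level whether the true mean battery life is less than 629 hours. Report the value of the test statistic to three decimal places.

H0: μ = 629; H1: μ < 629 (one-sample t-test, left-tailed).
t = (x̄ − μ₀)/(s/√n) = (589 − 629)/(48.9/√10) = -2.587
df = n − 1 = 9
p-value = P(T ≤ -2.587) ≈ 0.015
Since p ≈ 0.015 < α = 0.1, reject H0; the evidence is statistically significant.

-2.587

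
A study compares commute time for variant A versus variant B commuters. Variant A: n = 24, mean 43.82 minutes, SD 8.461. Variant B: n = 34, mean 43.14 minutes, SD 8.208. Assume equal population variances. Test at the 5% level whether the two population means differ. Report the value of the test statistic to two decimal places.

0.31

Let group 1 = variant A, group 2 = variant B. H0: μ_1 = μ_2; H1: μ_1 ≠ μ_2 (two-sample pooled-variance t-test, two-sided).
s_p² = [(24−1)·8.461² + (34−1)·8.208²]/(24+34−2) = 69.1034
t = (43.82 − 43.14)/√[69.1034·(1/24 + 1/34)] = 0.31
df = n₁ + n₂ − 2 = 56
Two-sided p-value ≈ 0.7601
Since p ≈ 0.7601 > α = 0.05, fail to reject H0; the data do not provide sufficient evidence against H0.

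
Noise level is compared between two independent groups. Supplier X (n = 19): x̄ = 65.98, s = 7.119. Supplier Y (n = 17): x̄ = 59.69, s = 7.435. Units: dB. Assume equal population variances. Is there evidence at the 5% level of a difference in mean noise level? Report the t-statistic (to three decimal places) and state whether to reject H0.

t = 2.592; reject H0

Let group 1 = supplier X, group 2 = supplier Y. H0: μ_1 = μ_2; H1: μ_1 ≠ μ_2 (two-sample pooled-variance t-test, two-sided).
s_p² = [(19−1)·7.119² + (17−1)·7.435²]/(19+17−2) = 52.8444
t = (65.98 − 59.69)/√[52.8444·(1/19 + 1/17)] = 2.592
df = n₁ + n₂ − 2 = 34
Two-sided p-value ≈ 0.014
Since p ≈ 0.014 < α = 0.05, reject H0; the data support H1.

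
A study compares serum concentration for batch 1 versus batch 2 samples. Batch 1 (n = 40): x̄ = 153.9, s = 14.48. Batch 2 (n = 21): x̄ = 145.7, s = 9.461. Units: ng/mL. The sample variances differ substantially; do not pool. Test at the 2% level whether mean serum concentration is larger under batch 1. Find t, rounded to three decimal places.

2.660

Let group 1 = batch 1, group 2 = batch 2. H0: μ_1 = μ_2; H1: μ_1 > μ_2 (Welch's two-sample t-test, right-tailed).
t = (x̄_1 − x̄_2)/√(s_1²/n_1 + s_2²/n_2) = (153.9 − 145.7)/√(14.48²/40 + 9.461²/21) = 2.660
Welch–Satterthwaite df ≈ 56.00
p-value = P(T ≥ 2.660) ≈ 0.0051
Since p ≈ 0.0051 < α = 0.02, reject H0; the data support H1.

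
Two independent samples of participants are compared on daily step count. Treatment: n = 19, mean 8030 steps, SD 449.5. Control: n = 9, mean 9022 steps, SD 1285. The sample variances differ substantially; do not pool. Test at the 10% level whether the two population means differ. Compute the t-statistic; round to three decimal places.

-2.252

Let group 1 = treatment, group 2 = control. H0: μ_1 = μ_2; H1: μ_1 ≠ μ_2 (Welch's two-sample t-test, two-sided).
t = (x̄_1 − x̄_2)/√(s_1²/n_1 + s_2²/n_2) = (8030 − 9022)/√(449.5²/19 + 1285²/9) = -2.252
Welch–Satterthwaite df ≈ 8.94
Two-sided p-value ≈ 0.0511
Since p ≈ 0.0511 < α = 0.1, reject H0; the data support H1.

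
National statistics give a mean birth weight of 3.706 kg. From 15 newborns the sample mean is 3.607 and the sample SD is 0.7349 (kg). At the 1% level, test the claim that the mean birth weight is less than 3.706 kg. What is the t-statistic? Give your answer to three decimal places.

H0: μ = 3.706; H1: μ < 3.706 (one-sample t-test, left-tailed).
t = (x̄ − μ₀)/(s/√n) = (3.607 − 3.706)/(0.7349/√15) = -0.522
df = n − 1 = 14
p-value = P(T ≤ -0.522) ≈ 0.3050
Since p ≈ 0.3050 > α = 0.01, fail to reject H0; the data do not provide sufficient evidence against H0.

-0.522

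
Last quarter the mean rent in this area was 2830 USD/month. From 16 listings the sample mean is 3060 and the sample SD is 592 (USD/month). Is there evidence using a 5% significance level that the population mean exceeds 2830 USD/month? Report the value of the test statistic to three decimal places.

H0: μ = 2830; H1: μ > 2830 (one-sample t-test, right-tailed).
t = (x̄ − μ₀)/(s/√n) = (3060 − 2830)/(592/√16) = 1.554
df = n − 1 = 15
p-value = P(T ≥ 1.554) ≈ 0.071
Since p ≈ 0.071 > α = 0.05, fail to reject H0; the evidence is not statistically significant.

1.554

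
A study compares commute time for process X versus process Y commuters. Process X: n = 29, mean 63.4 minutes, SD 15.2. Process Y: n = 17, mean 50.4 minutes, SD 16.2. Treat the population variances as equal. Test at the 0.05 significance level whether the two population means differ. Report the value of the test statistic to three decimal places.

2.733

Let group 1 = process X, group 2 = process Y. H0: μ_1 = μ_2; H1: μ_1 ≠ μ_2 (two-sample pooled-variance t-test, two-sided).
s_p² = [(29−1)·15.2² + (17−1)·16.2²]/(29+17−2) = 242.458
t = (63.4 − 50.4)/√[242.458·(1/29 + 1/17)] = 2.733
df = n₁ + n₂ − 2 = 44
Two-sided p-value ≈ 0.0090
Since p ≈ 0.0090 < α = 0.05, reject H0; the evidence is statistically significant.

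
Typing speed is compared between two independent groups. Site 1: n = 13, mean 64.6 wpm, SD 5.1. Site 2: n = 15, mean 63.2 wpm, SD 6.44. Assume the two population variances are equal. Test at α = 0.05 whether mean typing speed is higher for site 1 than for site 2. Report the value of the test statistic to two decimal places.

Let group 1 = site 1, group 2 = site 2. H0: μ_1 = μ_2; H1: μ_1 > μ_2 (two-sample pooled-variance t-test, right-tailed).
s_p² = [(13−1)·5.1² + (15−1)·6.44²]/(13+15−2) = 34.3366
t = (64.6 − 63.2)/√[34.3366·(1/13 + 1/15)] = 0.63
df = n₁ + n₂ − 2 = 26
p-value = P(T ≥ 0.63) ≈ 0.2669
Since p ≈ 0.2669 > α = 0.05, fail to reject H0; the data do not provide sufficient evidence against H0.

0.63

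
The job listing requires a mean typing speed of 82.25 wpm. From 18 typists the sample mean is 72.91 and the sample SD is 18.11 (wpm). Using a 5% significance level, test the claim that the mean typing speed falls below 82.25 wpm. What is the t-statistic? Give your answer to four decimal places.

-2.1881

H0: μ = 82.25; H1: μ < 82.25 (one-sample t-test, left-tailed).
t = (x̄ − μ₀)/(s/√n) = (72.91 − 82.25)/(18.11/√18) = -2.1881
df = n − 1 = 17
p-value = P(T ≤ -2.1881) ≈ 0.021
Since p ≈ 0.021 < α = 0.05, reject H0; the data support H1.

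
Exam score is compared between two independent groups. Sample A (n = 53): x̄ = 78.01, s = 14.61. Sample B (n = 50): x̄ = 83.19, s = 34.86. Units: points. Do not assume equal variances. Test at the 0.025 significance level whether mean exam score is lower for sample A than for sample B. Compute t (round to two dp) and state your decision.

t = -0.97; fail to reject H0

Let group 1 = sample A, group 2 = sample B. H0: μ_1 = μ_2; H1: μ_1 < μ_2 (Welch's two-sample t-test, left-tailed).
t = (x̄_1 − x̄_2)/√(s_1²/n_1 + s_2²/n_2) = (78.01 − 83.19)/√(14.61²/53 + 34.86²/50) = -0.97
Welch–Satterthwaite df ≈ 64.91
p-value = P(T ≤ -0.97) ≈ 0.167
Since p ≈ 0.167 > α = 0.025, fail to reject H0; the evidence is not statistically significant.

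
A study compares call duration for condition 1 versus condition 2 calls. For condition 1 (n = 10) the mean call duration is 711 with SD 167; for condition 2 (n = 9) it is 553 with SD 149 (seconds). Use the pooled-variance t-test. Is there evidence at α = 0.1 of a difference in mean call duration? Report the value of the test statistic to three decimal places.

2.166

Let group 1 = condition 1, group 2 = condition 2. H0: μ_1 = μ_2; H1: μ_1 ≠ μ_2 (two-sample pooled-variance t-test, two-sided).
s_p² = [(10−1)·167² + (9−1)·149²]/(10+9−2) = 25212.3
t = (711 − 553)/√[25212.3·(1/10 + 1/9)] = 2.166
df = n₁ + n₂ − 2 = 17
Two-sided p-value ≈ 0.0448
Since p ≈ 0.0448 < α = 0.1, reject H0; the data support H1.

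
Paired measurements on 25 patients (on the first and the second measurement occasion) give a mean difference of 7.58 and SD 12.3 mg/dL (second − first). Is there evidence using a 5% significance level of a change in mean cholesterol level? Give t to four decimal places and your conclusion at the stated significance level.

t = 3.0813; reject H0

H0: μ_d = 0; H1: μ_d ≠ 0 (paired t-test on the differences, two-sided).
t = d̄/(s_d/√n) = 7.58/(12.3/√25) = 3.0813
df = n − 1 = 24
Two-sided p-value ≈ 0.0051
Since p ≈ 0.0051 < α = 0.05, reject H0; the evidence is statistically significant.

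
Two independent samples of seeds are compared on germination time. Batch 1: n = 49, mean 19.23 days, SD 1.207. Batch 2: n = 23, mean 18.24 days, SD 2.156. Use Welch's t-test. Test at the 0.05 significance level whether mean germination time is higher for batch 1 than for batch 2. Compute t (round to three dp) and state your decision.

t = 2.056; reject H0

Let group 1 = batch 1, group 2 = batch 2. H0: μ_1 = μ_2; H1: μ_1 > μ_2 (Welch's two-sample t-test, right-tailed).
t = (x̄_1 − x̄_2)/√(s_1²/n_1 + s_2²/n_2) = (19.23 − 18.24)/√(1.207²/49 + 2.156²/23) = 2.056
Welch–Satterthwaite df ≈ 28.66
p-value = P(T ≥ 2.056) ≈ 0.024
Since p ≈ 0.024 < α = 0.05, reject H0; the evidence is statistically significant.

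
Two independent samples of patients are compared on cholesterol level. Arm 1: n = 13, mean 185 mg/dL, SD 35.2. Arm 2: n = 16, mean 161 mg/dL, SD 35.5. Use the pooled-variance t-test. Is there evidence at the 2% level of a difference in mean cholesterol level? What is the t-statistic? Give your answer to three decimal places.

Let group 1 = arm 1, group 2 = arm 2. H0: μ_1 = μ_2; H1: μ_1 ≠ μ_2 (two-sample pooled-variance t-test, two-sided).
s_p² = [(13−1)·35.2² + (16−1)·35.5²]/(13+16−2) = 1250.82
t = (185 − 161)/√[1250.82·(1/13 + 1/16)] = 1.817
df = n₁ + n₂ − 2 = 27
Two-sided p-value ≈ 0.0803
Since p ≈ 0.0803 > α = 0.02, fail to reject H0; the data do not provide sufficient evidence against H0.

1.817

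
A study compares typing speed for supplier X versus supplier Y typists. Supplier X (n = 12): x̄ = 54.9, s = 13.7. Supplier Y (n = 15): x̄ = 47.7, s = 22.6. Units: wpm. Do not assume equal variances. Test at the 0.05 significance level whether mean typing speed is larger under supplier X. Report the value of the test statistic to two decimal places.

1.02

Let group 1 = supplier X, group 2 = supplier Y. H0: μ_1 = μ_2; H1: μ_1 > μ_2 (Welch's two-sample t-test, right-tailed).
t = (x̄_1 − x̄_2)/√(s_1²/n_1 + s_2²/n_2) = (54.9 − 47.7)/√(13.7²/12 + 22.6²/15) = 1.02
Welch–Satterthwaite df ≈ 23.50
p-value = P(T ≥ 1.02) ≈ 0.1587
Since p ≈ 0.1587 > α = 0.05, fail to reject H0; the data do not provide sufficient evidence against H0.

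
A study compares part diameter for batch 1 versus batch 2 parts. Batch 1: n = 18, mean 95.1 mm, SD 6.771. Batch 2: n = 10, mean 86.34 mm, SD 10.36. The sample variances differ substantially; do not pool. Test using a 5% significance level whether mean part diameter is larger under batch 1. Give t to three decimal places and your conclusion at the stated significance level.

t = 2.404; reject H0

Let group 1 = batch 1, group 2 = batch 2. H0: μ_1 = μ_2; H1: μ_1 > μ_2 (Welch's two-sample t-test, right-tailed).
t = (x̄_1 − x̄_2)/√(s_1²/n_1 + s_2²/n_2) = (95.1 − 86.34)/√(6.771²/18 + 10.36²/10) = 2.404
Welch–Satterthwaite df ≈ 13.38
p-value = P(T ≥ 2.404) ≈ 0.016
Since p ≈ 0.016 < α = 0.05, reject H0; the evidence is statistically significant.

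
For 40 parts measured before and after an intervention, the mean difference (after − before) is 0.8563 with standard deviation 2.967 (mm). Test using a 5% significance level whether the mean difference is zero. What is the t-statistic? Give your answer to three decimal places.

1.825

H0: μ_d = 0; H1: μ_d ≠ 0 (paired t-test on the differences, two-sided).
t = d̄/(s_d/√n) = 0.8563/(2.967/√40) = 1.825
df = n − 1 = 39
Two-sided p-value ≈ 0.076
Since p ≈ 0.076 > α = 0.05, fail to reject H0; the data do not provide sufficient evidence against H0.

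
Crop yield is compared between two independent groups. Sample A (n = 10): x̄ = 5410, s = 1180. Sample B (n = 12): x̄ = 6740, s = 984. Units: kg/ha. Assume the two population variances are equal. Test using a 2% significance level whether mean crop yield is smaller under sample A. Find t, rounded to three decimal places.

Let group 1 = sample A, group 2 = sample B. H0: μ_1 = μ_2; H1: μ_1 < μ_2 (two-sample pooled-variance t-test, left-tailed).
s_p² = [(10−1)·1180² + (12−1)·984²]/(10+12−2) = 1159120
t = (5410 − 6740)/√[1159120·(1/10 + 1/12)] = -2.885
df = n₁ + n₂ − 2 = 20
p-value = P(T ≤ -2.885) ≈ 0.0046
Since p ≈ 0.0046 < α = 0.02, reject H0; the data support H1.

-2.885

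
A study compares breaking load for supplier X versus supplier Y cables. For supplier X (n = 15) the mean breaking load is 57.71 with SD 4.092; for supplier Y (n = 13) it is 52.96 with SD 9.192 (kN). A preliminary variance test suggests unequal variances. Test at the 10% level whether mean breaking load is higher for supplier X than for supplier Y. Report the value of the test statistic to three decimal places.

Let group 1 = supplier X, group 2 = supplier Y. H0: μ_1 = μ_2; H1: μ_1 > μ_2 (Welch's two-sample t-test, right-tailed).
t = (x̄_1 − x̄_2)/√(s_1²/n_1 + s_2²/n_2) = (57.71 − 52.96)/√(4.092²/15 + 9.192²/13) = 1.721
Welch–Satterthwaite df ≈ 16.07
p-value = P(T ≥ 1.721) ≈ 0.052
Since p ≈ 0.052 < α = 0.1, reject H0; the evidence is statistically significant.

1.721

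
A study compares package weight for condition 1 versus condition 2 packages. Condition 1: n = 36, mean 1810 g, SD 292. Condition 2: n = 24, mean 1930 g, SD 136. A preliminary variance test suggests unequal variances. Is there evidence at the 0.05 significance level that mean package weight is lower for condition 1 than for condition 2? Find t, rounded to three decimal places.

Let group 1 = condition 1, group 2 = condition 2. H0: μ_1 = μ_2; H1: μ_1 < μ_2 (Welch's two-sample t-test, left-tailed).
t = (x̄_1 − x̄_2)/√(s_1²/n_1 + s_2²/n_2) = (1810 − 1930)/√(292²/36 + 136²/24) = -2.142
Welch–Satterthwaite df ≈ 52.95
p-value = P(T ≤ -2.142) ≈ 0.018
Since p ≈ 0.018 < α = 0.05, reject H0; the data support H1.

-2.142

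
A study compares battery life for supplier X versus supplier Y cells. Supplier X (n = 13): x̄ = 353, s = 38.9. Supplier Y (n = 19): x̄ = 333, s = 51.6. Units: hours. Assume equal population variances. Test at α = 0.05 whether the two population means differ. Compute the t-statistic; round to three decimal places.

Let group 1 = supplier X, group 2 = supplier Y. H0: μ_1 = μ_2; H1: μ_1 ≠ μ_2 (two-sample pooled-variance t-test, two-sided).
s_p² = [(13−1)·38.9² + (19−1)·51.6²]/(13+19−2) = 2202.82
t = (353 − 333)/√[2202.82·(1/13 + 1/19)] = 1.184
df = n₁ + n₂ − 2 = 30
Two-sided p-value ≈ 0.246
Since p ≈ 0.246 > α = 0.05, fail to reject H0; the data do not provide sufficient evidence against H0.

1.184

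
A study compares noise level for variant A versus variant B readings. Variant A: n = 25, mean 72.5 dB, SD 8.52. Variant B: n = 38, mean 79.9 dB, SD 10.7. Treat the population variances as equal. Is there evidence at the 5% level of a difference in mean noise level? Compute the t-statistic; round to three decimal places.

Let group 1 = variant A, group 2 = variant B. H0: μ_1 = μ_2; H1: μ_1 ≠ μ_2 (two-sample pooled-variance t-test, two-sided).
s_p² = [(25−1)·8.52² + (38−1)·10.7²]/(25+38−2) = 98.0049
t = (72.5 − 79.9)/√[98.0049·(1/25 + 1/38)] = -2.903
df = n₁ + n₂ − 2 = 61
Two-sided p-value ≈ 0.005
Since p ≈ 0.005 < α = 0.05, reject H0; the evidence is statistically significant.

-2.903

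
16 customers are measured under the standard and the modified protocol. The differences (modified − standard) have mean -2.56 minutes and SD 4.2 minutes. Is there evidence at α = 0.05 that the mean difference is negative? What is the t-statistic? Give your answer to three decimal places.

-2.438

H0: μ_d = 0; H1: μ_d < 0 (paired t-test on the differences, left-tailed).
t = d̄/(s_d/√n) = -2.56/(4.2/√16) = -2.438
df = n − 1 = 15
p-value = P(T ≤ -2.438) ≈ 0.0138
Since p ≈ 0.0138 < α = 0.05, reject H0; the evidence is statistically significant.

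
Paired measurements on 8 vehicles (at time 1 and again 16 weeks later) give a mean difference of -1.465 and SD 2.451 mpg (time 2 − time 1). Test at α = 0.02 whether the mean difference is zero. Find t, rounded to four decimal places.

H0: μ_d = 0; H1: μ_d ≠ 0 (paired t-test on the differences, two-sided).
t = d̄/(s_d/√n) = -1.465/(2.451/√8) = -1.6906
df = n − 1 = 7
Two-sided p-value ≈ 0.135
Since p ≈ 0.135 > α = 0.02, fail to reject H0; the evidence is not statistically significant.

-1.6906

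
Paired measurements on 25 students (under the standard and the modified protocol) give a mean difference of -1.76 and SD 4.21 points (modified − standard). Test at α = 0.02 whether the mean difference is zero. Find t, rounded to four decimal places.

-2.0903

H0: μ_d = 0; H1: μ_d ≠ 0 (paired t-test on the differences, two-sided).
t = d̄/(s_d/√n) = -1.76/(4.21/√25) = -2.0903
df = n − 1 = 24
Two-sided p-value ≈ 0.047
Since p ≈ 0.047 > α = 0.02, fail to reject H0; the data do not provide sufficient evidence against H0.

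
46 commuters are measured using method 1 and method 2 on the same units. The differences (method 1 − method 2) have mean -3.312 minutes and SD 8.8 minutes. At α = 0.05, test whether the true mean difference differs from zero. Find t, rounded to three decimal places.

H0: μ_d = 0; H1: μ_d ≠ 0 (paired t-test on the differences, two-sided).
t = d̄/(s_d/√n) = -3.312/(8.8/√46) = -2.553
df = n − 1 = 45
Two-sided p-value ≈ 0.0142
Since p ≈ 0.0142 < α = 0.05, reject H0; the evidence is statistically significant.

-2.553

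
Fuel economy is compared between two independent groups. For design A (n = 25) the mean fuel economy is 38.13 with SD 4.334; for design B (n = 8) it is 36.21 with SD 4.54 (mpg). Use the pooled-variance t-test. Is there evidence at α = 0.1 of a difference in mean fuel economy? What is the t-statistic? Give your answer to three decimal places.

Let group 1 = design A, group 2 = design B. H0: μ_1 = μ_2; H1: μ_1 ≠ μ_2 (two-sample pooled-variance t-test, two-sided).
s_p² = [(25−1)·4.334² + (8−1)·4.54²]/(25+8−2) = 19.1963
t = (38.13 − 36.21)/√[19.1963·(1/25 + 1/8)] = 1.079
df = n₁ + n₂ − 2 = 31
Two-sided p-value ≈ 0.2890
Since p ≈ 0.2890 > α = 0.1, fail to reject H0; the data do not provide sufficient evidence against H0.

1.079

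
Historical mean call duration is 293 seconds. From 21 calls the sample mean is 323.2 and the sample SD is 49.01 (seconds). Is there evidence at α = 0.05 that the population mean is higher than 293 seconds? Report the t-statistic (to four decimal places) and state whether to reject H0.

H0: μ = 293; H1: μ > 293 (one-sample t-test, right-tailed).
t = (x̄ − μ₀)/(s/√n) = (323.2 − 293)/(49.01/√21) = 2.8238
df = n − 1 = 20
p-value = P(T ≥ 2.8238) ≈ 0.005
Since p ≈ 0.005 < α = 0.05, reject H0; the data support H1.

t = 2.8238; reject H0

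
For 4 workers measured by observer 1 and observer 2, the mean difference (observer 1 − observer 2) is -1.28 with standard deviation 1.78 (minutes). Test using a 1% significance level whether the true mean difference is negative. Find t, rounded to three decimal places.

H0: μ_d = 0; H1: μ_d < 0 (paired t-test on the differences, left-tailed).
t = d̄/(s_d/√n) = -1.28/(1.78/√4) = -1.438
df = n − 1 = 3
p-value = P(T ≤ -1.438) ≈ 0.123
Since p ≈ 0.123 > α = 0.01, fail to reject H0; the evidence is not statistically significant.

-1.438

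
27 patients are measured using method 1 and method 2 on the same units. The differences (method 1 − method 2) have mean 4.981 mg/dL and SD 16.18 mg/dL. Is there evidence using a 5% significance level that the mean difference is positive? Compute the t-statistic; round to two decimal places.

H0: μ_d = 0; H1: μ_d > 0 (paired t-test on the differences, right-tailed).
t = d̄/(s_d/√n) = 4.981/(16.18/√27) = 1.60
df = n − 1 = 26
p-value = P(T ≥ 1.60) ≈ 0.061
Since p ≈ 0.061 > α = 0.05, fail to reject H0; the evidence is not statistically significant.

1.60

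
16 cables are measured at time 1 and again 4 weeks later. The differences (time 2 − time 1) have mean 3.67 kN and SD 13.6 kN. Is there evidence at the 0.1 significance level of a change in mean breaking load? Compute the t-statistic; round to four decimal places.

1.0794

H0: μ_d = 0; H1: μ_d ≠ 0 (paired t-test on the differences, two-sided).
t = d̄/(s_d/√n) = 3.67/(13.6/√16) = 1.0794
df = n − 1 = 15
Two-sided p-value ≈ 0.2975
Since p ≈ 0.2975 > α = 0.1, fail to reject H0; the evidence is not statistically significant.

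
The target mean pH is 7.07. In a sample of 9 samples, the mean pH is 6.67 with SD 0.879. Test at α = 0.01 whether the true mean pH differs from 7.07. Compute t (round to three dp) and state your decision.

t = -1.365; fail to reject H0

H0: μ = 7.07; H1: μ ≠ 7.07 (one-sample t-test, two-sided).
t = (x̄ − μ₀)/(s/√n) = (6.67 − 7.07)/(0.879/√9) = -1.365
df = n − 1 = 8
Two-sided p-value ≈ 0.2093
Since p ≈ 0.2093 > α = 0.01, fail to reject H0; the data do not provide sufficient evidence against H0.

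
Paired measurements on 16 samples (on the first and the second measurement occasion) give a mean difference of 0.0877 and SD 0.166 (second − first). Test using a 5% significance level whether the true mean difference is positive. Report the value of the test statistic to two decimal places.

2.11

H0: μ_d = 0; H1: μ_d > 0 (paired t-test on the differences, right-tailed).
t = d̄/(s_d/√n) = 0.0877/(0.166/√16) = 2.11
df = n − 1 = 15
p-value = P(T ≥ 2.11) ≈ 0.026
Since p ≈ 0.026 < α = 0.05, reject H0; the data support H1.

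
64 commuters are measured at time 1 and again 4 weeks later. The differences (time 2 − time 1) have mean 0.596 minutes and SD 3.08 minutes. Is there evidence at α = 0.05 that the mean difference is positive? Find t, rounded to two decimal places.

1.55

H0: μ_d = 0; H1: μ_d > 0 (paired t-test on the differences, right-tailed).
t = d̄/(s_d/√n) = 0.596/(3.08/√64) = 1.55
df = n − 1 = 63
p-value = P(T ≥ 1.55) ≈ 0.0633
Since p ≈ 0.0633 > α = 0.05, fail to reject H0; the data do not provide sufficient evidence against H0.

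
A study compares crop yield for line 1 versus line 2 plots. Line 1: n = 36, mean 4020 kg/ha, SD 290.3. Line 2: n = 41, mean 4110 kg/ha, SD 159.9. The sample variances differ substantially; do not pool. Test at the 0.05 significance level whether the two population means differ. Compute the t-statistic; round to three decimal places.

-1.653

Let group 1 = line 1, group 2 = line 2. H0: μ_1 = μ_2; H1: μ_1 ≠ μ_2 (Welch's two-sample t-test, two-sided).
t = (x̄_1 − x̄_2)/√(s_1²/n_1 + s_2²/n_2) = (4020 − 4110)/√(290.3²/36 + 159.9²/41) = -1.653
Welch–Satterthwaite df ≈ 52.85
Two-sided p-value ≈ 0.1043
Since p ≈ 0.1043 > α = 0.05, fail to reject H0; the data do not provide sufficient evidence against H0.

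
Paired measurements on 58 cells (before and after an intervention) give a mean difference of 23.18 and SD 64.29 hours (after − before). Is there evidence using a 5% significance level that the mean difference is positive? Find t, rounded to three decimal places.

H0: μ_d = 0; H1: μ_d > 0 (paired t-test on the differences, right-tailed).
t = d̄/(s_d/√n) = 23.18/(64.29/√58) = 2.746
df = n − 1 = 57
p-value = P(T ≥ 2.746) ≈ 0.0040
Since p ≈ 0.0040 < α = 0.05, reject H0; the evidence is statistically significant.

2.746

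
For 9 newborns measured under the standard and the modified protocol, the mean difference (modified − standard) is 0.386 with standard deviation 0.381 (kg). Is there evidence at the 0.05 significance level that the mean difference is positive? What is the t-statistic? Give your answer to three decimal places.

3.039

H0: μ_d = 0; H1: μ_d > 0 (paired t-test on the differences, right-tailed).
t = d̄/(s_d/√n) = 0.386/(0.381/√9) = 3.039
df = n − 1 = 8
p-value = P(T ≥ 3.039) ≈ 0.0080
Since p ≈ 0.0080 < α = 0.05, reject H0; the evidence is statistically significant.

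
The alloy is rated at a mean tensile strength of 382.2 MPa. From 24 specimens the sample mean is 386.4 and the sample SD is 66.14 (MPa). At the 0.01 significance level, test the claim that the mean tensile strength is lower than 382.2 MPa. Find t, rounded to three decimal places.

H0: μ = 382.2; H1: μ < 382.2 (one-sample t-test, left-tailed).
t = (x̄ − μ₀)/(s/√n) = (386.4 − 382.2)/(66.14/√24) = 0.311
df = n − 1 = 23
p-value = P(T ≤ 0.311) ≈ 0.621
Since p ≈ 0.621 > α = 0.01, fail to reject H0; the data do not provide sufficient evidence against H0.

0.311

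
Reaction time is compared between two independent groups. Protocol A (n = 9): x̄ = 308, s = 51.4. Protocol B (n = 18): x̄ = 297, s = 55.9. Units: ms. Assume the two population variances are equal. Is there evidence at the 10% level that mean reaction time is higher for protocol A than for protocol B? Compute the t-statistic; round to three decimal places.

0.494

Let group 1 = protocol A, group 2 = protocol B. H0: μ_1 = μ_2; H1: μ_1 > μ_2 (two-sample pooled-variance t-test, right-tailed).
s_p² = [(9−1)·51.4² + (18−1)·55.9²]/(9+18−2) = 2970.3
t = (308 − 297)/√[2970.3·(1/9 + 1/18)] = 0.494
df = n₁ + n₂ − 2 = 25
p-value = P(T ≥ 0.494) ≈ 0.3127
Since p ≈ 0.3127 > α = 0.1, fail to reject H0; the evidence is not statistically significant.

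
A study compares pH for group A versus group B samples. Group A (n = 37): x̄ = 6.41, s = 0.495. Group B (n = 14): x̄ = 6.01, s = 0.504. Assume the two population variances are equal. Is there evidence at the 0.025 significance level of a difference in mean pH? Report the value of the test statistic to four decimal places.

2.5629

Let group 1 = group A, group 2 = group B. H0: μ_1 = μ_2; H1: μ_1 ≠ μ_2 (two-sample pooled-variance t-test, two-sided).
s_p² = [(37−1)·0.495² + (14−1)·0.504²]/(37+14−2) = 0.24741
t = (6.41 − 6.01)/√[0.24741·(1/37 + 1/14)] = 2.5629
df = n₁ + n₂ − 2 = 49
Two-sided p-value ≈ 0.0135
Since p ≈ 0.0135 < α = 0.025, reject H0; the evidence is statistically significant.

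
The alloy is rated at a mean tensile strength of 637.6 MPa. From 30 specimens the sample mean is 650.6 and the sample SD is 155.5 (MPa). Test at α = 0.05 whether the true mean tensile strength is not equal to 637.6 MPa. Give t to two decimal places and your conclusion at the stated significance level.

H0: μ = 637.6; H1: μ ≠ 637.6 (one-sample t-test, two-sided).
t = (x̄ − μ₀)/(s/√n) = (650.6 − 637.6)/(155.5/√30) = 0.46
df = n − 1 = 29
Two-sided p-value ≈ 0.6504
Since p ≈ 0.6504 > α = 0.05, fail to reject H0; the data do not provide sufficient evidence against H0.

t = 0.46; fail to reject H0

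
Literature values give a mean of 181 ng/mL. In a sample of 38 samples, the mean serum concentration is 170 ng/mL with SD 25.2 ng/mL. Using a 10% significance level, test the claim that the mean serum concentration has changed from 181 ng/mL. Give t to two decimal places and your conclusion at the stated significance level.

t = -2.69; reject H0

H0: μ = 181; H1: μ ≠ 181 (one-sample t-test, two-sided).
t = (x̄ − μ₀)/(s/√n) = (170 − 181)/(25.2/√38) = -2.69
df = n − 1 = 37
Two-sided p-value ≈ 0.011
Since p ≈ 0.011 < α = 0.1, reject H0; the data support H1.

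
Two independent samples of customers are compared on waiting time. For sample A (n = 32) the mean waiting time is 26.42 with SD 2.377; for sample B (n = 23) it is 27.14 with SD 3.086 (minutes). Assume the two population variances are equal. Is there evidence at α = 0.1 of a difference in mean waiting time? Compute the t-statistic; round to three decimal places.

Let group 1 = sample A, group 2 = sample B. H0: μ_1 = μ_2; H1: μ_1 ≠ μ_2 (two-sample pooled-variance t-test, two-sided).
s_p² = [(32−1)·2.377² + (23−1)·3.086²]/(32+23−2) = 7.2579
t = (26.42 − 27.14)/√[7.2579·(1/32 + 1/23)] = -0.978
df = n₁ + n₂ − 2 = 53
Two-sided p-value ≈ 0.333
Since p ≈ 0.333 > α = 0.1, fail to reject H0; the data do not provide sufficient evidence against H0.

-0.978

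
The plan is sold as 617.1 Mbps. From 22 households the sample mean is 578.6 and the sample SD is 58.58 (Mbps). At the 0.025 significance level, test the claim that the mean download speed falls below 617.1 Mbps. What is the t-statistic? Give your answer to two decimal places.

H0: μ = 617.1; H1: μ < 617.1 (one-sample t-test, left-tailed).
t = (x̄ − μ₀)/(s/√n) = (578.6 − 617.1)/(58.58/√22) = -3.08
df = n − 1 = 21
p-value = P(T ≤ -3.08) ≈ 0.0028
Since p ≈ 0.0028 < α = 0.025, reject H0; the evidence is statistically significant.

-3.08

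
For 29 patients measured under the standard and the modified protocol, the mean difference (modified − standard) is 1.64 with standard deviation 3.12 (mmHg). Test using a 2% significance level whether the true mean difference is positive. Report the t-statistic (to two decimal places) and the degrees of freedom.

H0: μ_d = 0; H1: μ_d > 0 (paired t-test on the differences, right-tailed).
t = d̄/(s_d/√n) = 1.64/(3.12/√29) = 2.83
df = n − 1 = 28
p-value = P(T ≥ 2.83) ≈ 0.004
Since p ≈ 0.004 < α = 0.02, reject H0; the evidence is statistically significant.

t = 2.83, df = 28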